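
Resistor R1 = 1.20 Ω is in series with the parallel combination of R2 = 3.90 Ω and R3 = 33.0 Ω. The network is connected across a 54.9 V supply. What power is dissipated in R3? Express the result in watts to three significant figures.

Reduce the parallel pair to R_p first; the network is then a simple series string.
R_p = (3.90×33.0)/(3.90+33.0) = 3.488 Ω
R_total = 1.20 + 3.488 = 4.688 Ω
I = V / R_total = 54.9 / 4.688 = 11.71 A
Voltage across the parallel pair: V_p = I × R_p = 11.71 × 3.488 = 40.85 V
R3 sees V_p directly, so P = V_p² / R3.
P_R3 = (40.85)² / 33.0 = 50.56 W

50.6 W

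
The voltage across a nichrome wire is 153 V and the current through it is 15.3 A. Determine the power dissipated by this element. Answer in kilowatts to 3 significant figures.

2.34 kW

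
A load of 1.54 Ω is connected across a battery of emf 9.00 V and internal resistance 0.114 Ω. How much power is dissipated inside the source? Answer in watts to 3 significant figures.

3.38 W

The internal resistance carries the same current as the load; P_int = I²r.
I = ε / (r + R) = 9.00 / (0.114 + 1.54) = 5.441 A
P_int = I² r = (5.441)² × 0.114 = 3.375 W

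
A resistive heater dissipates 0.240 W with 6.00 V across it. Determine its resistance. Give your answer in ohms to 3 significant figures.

From P = V I = I²R = V²/R, with the two given quantities we get R = V² / P.
R = (6.00)² / 0.240 = 150.0 Ω

150 Ω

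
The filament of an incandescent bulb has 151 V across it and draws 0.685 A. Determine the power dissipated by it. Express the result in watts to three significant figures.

103 W

Both the voltage across and the current through the element are known, so P = V I applies directly.
P = 151 V × 0.6850 A = 103.4 W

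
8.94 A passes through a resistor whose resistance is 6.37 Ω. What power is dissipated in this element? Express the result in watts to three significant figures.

509 W

Knowing I and R, the power is just I²R — no need to find V first.
P = (8.940 A)² × 6.37 Ω = 509.1 W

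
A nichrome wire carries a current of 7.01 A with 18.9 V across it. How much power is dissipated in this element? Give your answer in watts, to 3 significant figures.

Since both terminal voltage and current are stated, P = V I gives the power in one step.
P = 18.9 V × 7.010 A = 132.5 W

132 W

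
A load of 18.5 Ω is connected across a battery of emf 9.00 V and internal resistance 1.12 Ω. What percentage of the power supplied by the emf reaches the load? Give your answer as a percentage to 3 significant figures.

94.3 %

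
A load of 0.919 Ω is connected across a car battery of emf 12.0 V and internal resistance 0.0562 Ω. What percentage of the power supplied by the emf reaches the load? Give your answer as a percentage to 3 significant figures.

Both r and R carry the same current, so the power split is just the resistance split: η = R/(R+r).
η = R / (R + r) = 0.919 / (0.919 + 0.0562) = 0.9424

94.2 %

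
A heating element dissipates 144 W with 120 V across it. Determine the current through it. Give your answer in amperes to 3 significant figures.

1.20 A

The two known quantities fix the third via I = P / V.
I = 144 / 120 = 1.200 A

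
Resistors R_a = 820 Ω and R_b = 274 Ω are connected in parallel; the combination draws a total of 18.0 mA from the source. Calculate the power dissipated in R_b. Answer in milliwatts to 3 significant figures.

49.9 mW

Parallel branches share V, not I — compute V via R_eq, then use V²/R for the target branch.
1/R_eq = 1/820 + 1/274 ⇒ R_eq = 205.4 Ω
V = I_total × R_eq = 0.01800 × 205.4 = 3.697 V
P_R_b = V² / R_b = (3.697)² / 274 = 0.04988 W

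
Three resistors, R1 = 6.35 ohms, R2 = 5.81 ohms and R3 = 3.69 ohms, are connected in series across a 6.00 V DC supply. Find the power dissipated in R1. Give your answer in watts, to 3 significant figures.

0.910 W

Series elements share the same current, so find I first, then use P = I²R.
R_total = 6.35 + 5.81 + 3.69 = 15.85 Ω
I = V / R_total = 6.00 / 15.85 = 0.3785 A
P_R1 = I² × R1 = (0.3785)² × 6.35 = 0.9100 W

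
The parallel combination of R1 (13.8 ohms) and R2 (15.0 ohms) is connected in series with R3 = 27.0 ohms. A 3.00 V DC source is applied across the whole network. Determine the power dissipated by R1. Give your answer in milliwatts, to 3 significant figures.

Combine R1 and R2 into their parallel equivalent first, reducing the network to two series resistors.
R_p = (13.8×15.0)/(13.8+15.0) = 7.188 Ω
R_total = R_p + 27.0 = 7.188 + 27.0 = 34.19 Ω
I = V / R_total = 3.00 / 34.19 = 0.08775 A
Voltage across the parallel pair: V_p = I × R_p = 0.08775 × 7.188 = 0.6307 V
R1 sits across V_p; its power is V_p²/R.
P_R1 = (0.6307)² / 13.8 = 0.02883 W

28.8 mW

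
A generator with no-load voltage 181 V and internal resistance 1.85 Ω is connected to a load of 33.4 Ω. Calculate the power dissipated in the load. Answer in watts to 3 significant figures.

881 W

Find the circuit current first, then P = I²R for the load (series elements share I).
I = ε / (r + R) = 181 / (1.85 + 33.4) = 5.135 A
P_load = I² R = (5.135)² × 33.4 = 880.6 W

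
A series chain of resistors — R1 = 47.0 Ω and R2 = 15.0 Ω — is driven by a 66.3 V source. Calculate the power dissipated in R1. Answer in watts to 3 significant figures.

Series elements share the same current, so find I first, then use P = I²R.
R_total = 47.0 + 15.0 = 62.00 Ω
I = V / R_total = 66.3 / 62.00 = 1.069 A
P_R1 = I² × R1 = (1.069)² × 47.0 = 53.75 W

53.7 W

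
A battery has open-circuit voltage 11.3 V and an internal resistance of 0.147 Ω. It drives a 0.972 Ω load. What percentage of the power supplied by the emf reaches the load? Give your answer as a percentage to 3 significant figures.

86.9 %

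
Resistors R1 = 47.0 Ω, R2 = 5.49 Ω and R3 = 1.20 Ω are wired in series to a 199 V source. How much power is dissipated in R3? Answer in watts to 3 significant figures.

16.5 W

The current is common to all series resistors; compute it, then apply P = I²R for the target.
R_total = 47.0 + 5.49 + 1.20 = 53.69 Ω
I = V / R_total = 199 / 53.69 = 3.706 A
P_R3 = I² × R3 = (3.706)² × 1.20 = 16.49 W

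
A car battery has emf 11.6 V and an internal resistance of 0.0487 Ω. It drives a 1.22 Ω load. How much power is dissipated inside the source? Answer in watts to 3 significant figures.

4.07 W

Internal loss is I²r, with I set by the total series resistance r+R.
I = ε / (r + R) = 11.6 / (0.0487 + 1.22) = 9.143 A
P_int = I² r = (9.143)² × 0.0487 = 4.071 W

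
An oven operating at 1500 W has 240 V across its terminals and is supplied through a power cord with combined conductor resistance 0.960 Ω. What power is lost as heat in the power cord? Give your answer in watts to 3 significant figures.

Only the current and the line resistance are needed for the I²R loss.
I = P / V = 1500 / 240 = 6.250 A through the power cord.
P_line = I² R_line = (6.250)² × 0.960 = 37.50 W

37.5 W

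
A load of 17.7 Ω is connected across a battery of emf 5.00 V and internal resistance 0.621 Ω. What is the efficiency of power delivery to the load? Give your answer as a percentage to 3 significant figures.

96.6 %

Both r and R carry the same current, so the power split is just the resistance split: η = R/(R+r).
η = R / (R + r) = 17.7 / (17.7 + 0.621) = 0.9661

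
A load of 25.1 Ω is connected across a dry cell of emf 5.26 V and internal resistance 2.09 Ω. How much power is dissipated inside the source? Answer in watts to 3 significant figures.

Internal loss is I²r, with I set by the total series resistance r+R.
I = ε / (r + R) = 5.26 / (2.09 + 25.1) = 0.1935 A
P_int = I² r = (0.1935)² × 2.09 = 0.07822 W

0.0782 W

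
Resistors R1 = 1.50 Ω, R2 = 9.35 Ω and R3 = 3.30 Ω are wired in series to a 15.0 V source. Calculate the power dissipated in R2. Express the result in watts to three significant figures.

Series elements share the same current, so find I first, then use P = I²R.
R_total = 1.50 + 9.35 + 3.30 = 14.15 Ω
I = V / R_total = 15.0 / 14.15 = 1.060 A
P_R2 = I² × R2 = (1.060)² × 9.35 = 10.51 W

10.5 W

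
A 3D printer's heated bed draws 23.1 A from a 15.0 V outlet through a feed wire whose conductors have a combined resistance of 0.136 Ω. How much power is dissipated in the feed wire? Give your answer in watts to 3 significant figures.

72.6 W

The feed wire is a series resistance carrying the load current; its dissipation is I²R_line.
The feed wire carries the full 23.1 A.
P_line = I² R_line = (23.10)² × 0.136 = 72.57 W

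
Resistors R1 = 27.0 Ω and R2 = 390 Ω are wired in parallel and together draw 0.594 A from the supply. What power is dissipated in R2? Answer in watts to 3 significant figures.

0.577 W

We need the common branch voltage; get it from I_total × R_eq, then P = V²/R for the branch.
1/R_eq = 1/27.0 + 1/390 ⇒ R_eq = 25.25 Ω
V = I_total × R_eq = 0.5940 × 25.25 = 15.00 V
P_R2 = V² / R2 = (15.00)² / 390 = 0.5769 W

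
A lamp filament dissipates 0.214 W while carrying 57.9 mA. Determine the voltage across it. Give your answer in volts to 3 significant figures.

3.70 V

Rearranging the power relation for the two known quantities gives V = P / I.
V = 0.214 / 0.05790 = 3.696 V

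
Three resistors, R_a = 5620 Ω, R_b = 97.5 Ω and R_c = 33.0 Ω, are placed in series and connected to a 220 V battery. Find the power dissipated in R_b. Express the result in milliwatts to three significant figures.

Since the resistors are in series they all carry the loop current I = V/R_total; the power in any one is I²R.
R_total = 5620 + 97.5 + 33.0 = 5750 Ω
I = V / R_total = 220 / 5750 = 0.03826 A
P_R_b = I² × R_b = (0.03826)² × 97.5 = 0.1427 W

143 mW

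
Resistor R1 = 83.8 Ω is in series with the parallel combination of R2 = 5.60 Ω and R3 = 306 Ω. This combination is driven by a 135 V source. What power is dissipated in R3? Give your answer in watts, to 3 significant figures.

0.226 W

Collapse R2‖R3 to a single equivalent, reducing the network to two series elements.
R_p = (5.60×306)/(5.60+306) = 5.499 Ω
R_total = 83.8 + 5.499 = 89.30 Ω
I = V / R_total = 135 / 89.30 = 1.512 A
Voltage across the parallel pair: V_p = I × R_p = 1.512 × 5.499 = 8.314 V
With V_p across R3, its power is V_p²/R3.
P_R3 = (8.314)² / 306 = 0.2259 W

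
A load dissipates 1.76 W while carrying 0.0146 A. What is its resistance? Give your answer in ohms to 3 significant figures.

From P = V I = I²R = V²/R, with the two given quantities we get R = P / I².
R = 1.76 / (0.01460)² = 8257 Ω

8260 Ω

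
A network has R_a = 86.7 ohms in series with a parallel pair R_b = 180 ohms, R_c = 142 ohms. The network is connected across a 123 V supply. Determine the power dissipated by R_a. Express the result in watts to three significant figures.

Collapse R_b‖R_c to a single equivalent, reducing the network to two series elements.
R_p = (180×142)/(180+142) = 79.38 Ω
R_total = 86.7 + 79.38 = 166.1 Ω
I = V / R_total = 123 / 166.1 = 0.7406 A
R_a is in the main series path, so its power is I²R_a.
P_R_a = (0.7406)² × 86.7 = 47.56 W

47.6 W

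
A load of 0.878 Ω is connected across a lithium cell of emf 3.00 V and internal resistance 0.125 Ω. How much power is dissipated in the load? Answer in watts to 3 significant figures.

7.85 W

With r and R in series, I = ε/(r+R); the load dissipates I²R.
I = ε / (r + R) = 3.00 / (0.125 + 0.878) = 2.991 A
P_load = I² R = (2.991)² × 0.878 = 7.855 W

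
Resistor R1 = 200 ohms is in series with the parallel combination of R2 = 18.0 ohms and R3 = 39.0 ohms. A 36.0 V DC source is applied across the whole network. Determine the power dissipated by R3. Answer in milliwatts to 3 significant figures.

112 mW

Reduce the parallel pair to R_p first; the network is then a simple series string.
R_p = (18.0×39.0)/(18.0+39.0) = 12.32 Ω
R_total = 200 + 12.32 = 212.3 Ω
I = V / R_total = 36.0 / 212.3 = 0.1696 A
Voltage across the parallel pair: V_p = I × R_p = 0.1696 × 12.32 = 2.088 V
R3 is across V_p, so use P = V²/R for that branch.
P_R3 = (2.088)² / 39.0 = 0.1118 W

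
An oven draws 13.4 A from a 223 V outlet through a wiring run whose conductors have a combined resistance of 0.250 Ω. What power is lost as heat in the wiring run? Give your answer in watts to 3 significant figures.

The wiring run is a series resistance carrying the load current; its dissipation is I²R_line.
The wiring run carries the full 13.4 A.
P_line = I² R_line = (13.40)² × 0.250 = 44.89 W

44.9 W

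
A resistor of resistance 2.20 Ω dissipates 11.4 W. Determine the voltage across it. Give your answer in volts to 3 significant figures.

5.01 V

From P = V I = I²R = V²/R, with the two given quantities we get V = √(P R).
V = √(11.4 × 2.20) = 5.008 V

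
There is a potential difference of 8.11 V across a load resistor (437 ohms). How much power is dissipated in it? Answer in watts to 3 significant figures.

Voltage and resistance are given, so P = V²/R is the one-step route.
P = (8.11 V)² / 437 Ω = 0.1505 W

0.151 W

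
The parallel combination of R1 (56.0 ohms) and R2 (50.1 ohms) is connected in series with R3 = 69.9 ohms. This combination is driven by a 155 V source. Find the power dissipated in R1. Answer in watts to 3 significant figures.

Collapse the R1‖R2 pair into one equivalent R_p; then R_p and R3 form a series string.
R_p = (56.0×50.1)/(56.0+50.1) = 26.44 Ω
R_total = R_p + 69.9 = 26.44 + 69.9 = 96.34 Ω
I = V / R_total = 155 / 96.34 = 1.609 A
Voltage across the parallel pair: V_p = I × R_p = 1.609 × 26.44 = 42.54 V
Use P = V²/R for R1 with V = V_p.
P_R1 = (42.54)² / 56.0 = 32.32 W

32.3 W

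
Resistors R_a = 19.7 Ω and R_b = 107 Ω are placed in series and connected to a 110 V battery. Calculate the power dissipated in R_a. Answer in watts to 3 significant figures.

14.8 W

Every series element carries the same I. Get I from the total resistance, then P = I² × R_a.
R_total = 19.7 + 107 = 126.7 Ω
I = V / R_total = 110 / 126.7 = 0.8682 A
P_R_a = I² × R_a = (0.8682)² × 19.7 = 14.85 W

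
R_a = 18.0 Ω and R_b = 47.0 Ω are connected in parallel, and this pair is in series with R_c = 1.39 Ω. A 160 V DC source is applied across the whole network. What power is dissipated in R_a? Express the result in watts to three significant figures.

Collapse the R_a‖R_b pair into one equivalent R_p; then R_p and R_c form a series string.
R_p = (18.0×47.0)/(18.0+47.0) = 13.02 Ω
R_total = R_p + 1.39 = 13.02 + 1.39 = 14.41 Ω
I = V / R_total = 160 / 14.41 = 11.11 A
Voltage across the parallel pair: V_p = I × R_p = 11.11 × 13.02 = 144.6 V
R_a has V_p across it, so P = V_p²/R_a.
P_R_a = (144.6)² / 18.0 = 1161 W

1160 W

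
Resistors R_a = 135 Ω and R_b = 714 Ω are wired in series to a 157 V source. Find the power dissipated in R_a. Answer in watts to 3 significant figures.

4.62 W

Series elements share the same current, so find I first, then use P = I²R.
R_total = 135 + 714 = 849.0 Ω
I = V / R_total = 157 / 849.0 = 0.1849 A
P_R_a = I² × R_a = (0.1849)² × 135 = 4.617 W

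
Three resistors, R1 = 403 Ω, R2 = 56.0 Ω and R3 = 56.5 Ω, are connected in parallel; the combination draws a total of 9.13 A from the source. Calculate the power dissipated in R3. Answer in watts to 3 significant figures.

1020 W

Only the total current is stated, so first find the parallel equivalent to get the voltage across the combination.
1/R_eq = 1/403 + 1/56.0 + 1/56.5 ⇒ R_eq = 26.29 Ω
V = I_total × R_eq = 9.130 × 26.29 = 240.0 V
P_R3 = V² / R3 = (240.0)² / 56.5 = 1020 W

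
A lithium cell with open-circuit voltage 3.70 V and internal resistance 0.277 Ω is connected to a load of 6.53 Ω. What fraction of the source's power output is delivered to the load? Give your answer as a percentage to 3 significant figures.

The source delivers εI, of which I²R reaches the load and I²r is lost; since I is common, η = R/(R+r).
η = R / (R + r) = 6.53 / (6.53 + 0.277) = 0.9593

95.9 %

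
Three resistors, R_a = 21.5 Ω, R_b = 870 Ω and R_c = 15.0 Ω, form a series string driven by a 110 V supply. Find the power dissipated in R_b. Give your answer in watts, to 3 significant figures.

Series elements share the same current, so find I first, then use P = I²R.
R_total = 21.5 + 870 + 15.0 = 906.5 Ω
I = V / R_total = 110 / 906.5 = 0.1213 A
P_R_b = I² × R_b = (0.1213)² × 870 = 12.81 W

12.8 W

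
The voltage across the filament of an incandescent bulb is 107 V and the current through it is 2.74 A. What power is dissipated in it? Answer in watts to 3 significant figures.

293 W

Since both terminal voltage and current are stated, P = V I gives the power in one step.
P = 107 V × 2.740 A = 293.2 W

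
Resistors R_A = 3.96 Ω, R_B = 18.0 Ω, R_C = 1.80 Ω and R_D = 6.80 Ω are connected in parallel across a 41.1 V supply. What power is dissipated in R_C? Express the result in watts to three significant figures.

The supply voltage appears across each parallel branch — just use P = V²/R_C.
P_R_C = V² / R_C = (41.1)² / 1.80 Ω = 938.5 W

938 W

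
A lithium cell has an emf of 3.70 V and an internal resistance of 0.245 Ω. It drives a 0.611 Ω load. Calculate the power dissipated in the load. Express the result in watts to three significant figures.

11.4 W

With r and R in series, I = ε/(r+R); the load dissipates I²R.
I = ε / (r + R) = 3.70 / (0.245 + 0.611) = 4.322 A
P_load = I² R = (4.322)² × 0.611 = 11.42 W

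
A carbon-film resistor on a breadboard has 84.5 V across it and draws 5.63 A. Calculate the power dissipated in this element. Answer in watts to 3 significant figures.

476 W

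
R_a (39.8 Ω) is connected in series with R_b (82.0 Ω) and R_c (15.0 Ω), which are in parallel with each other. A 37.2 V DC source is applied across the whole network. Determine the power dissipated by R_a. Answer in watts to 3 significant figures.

20.0 W

Replace R_b and R_c with their parallel equivalent so the circuit becomes R_a in series with R_p.
R_p = (82.0×15.0)/(82.0+15.0) = 12.68 Ω
R_total = 39.8 + 12.68 = 52.48 Ω
I = V / R_total = 37.2 / 52.48 = 0.7088 A
All the current flows through R_a; use P = I²R.
P_R_a = (0.7088)² × 39.8 = 20.00 W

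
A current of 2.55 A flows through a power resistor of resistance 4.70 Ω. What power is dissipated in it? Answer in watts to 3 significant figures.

30.6 W

Current and resistance are given, so P = I²R is the direct form.
P = (2.550 A)² × 4.70 Ω = 30.56 W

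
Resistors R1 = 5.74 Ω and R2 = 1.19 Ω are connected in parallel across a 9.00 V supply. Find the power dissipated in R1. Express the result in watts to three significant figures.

Parallel branches share the same voltage; P = V²/R gives the branch power in one step.
P_R1 = V² / R1 = (9.00)² / 5.74 Ω = 14.11 W

14.1 W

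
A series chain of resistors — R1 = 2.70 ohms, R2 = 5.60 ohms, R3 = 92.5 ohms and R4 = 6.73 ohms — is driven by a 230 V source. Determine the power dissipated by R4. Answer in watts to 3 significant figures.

Series elements share the same current, so find I first, then use P = I²R.
R_total = 2.70 + 5.60 + 92.5 + 6.73 = 107.5 Ω
I = V / R_total = 230 / 107.5 = 2.139 A
P_R4 = I² × R4 = (2.139)² × 6.73 = 30.79 W

30.8 W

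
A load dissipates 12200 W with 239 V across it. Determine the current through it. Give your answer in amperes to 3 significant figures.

51.0 A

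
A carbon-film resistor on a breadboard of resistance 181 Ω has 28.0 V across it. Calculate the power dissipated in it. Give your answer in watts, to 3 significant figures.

With V across and R both known, P = V²/R gives the dissipation directly.
P = (28.0 V)² / 181 Ω = 4.331 W

4.33 W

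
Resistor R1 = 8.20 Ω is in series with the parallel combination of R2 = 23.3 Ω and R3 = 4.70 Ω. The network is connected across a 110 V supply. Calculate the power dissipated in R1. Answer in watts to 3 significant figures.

Collapse R2‖R3 to a single equivalent, reducing the network to two series elements.
R_p = (23.3×4.70)/(23.3+4.70) = 3.911 Ω
R_total = 8.20 + 3.911 = 12.11 Ω
I = V / R_total = 110 / 12.11 = 9.083 A
All the current flows through R1; use P = I²R.
P_R1 = (9.083)² × 8.20 = 676.4 W

676 W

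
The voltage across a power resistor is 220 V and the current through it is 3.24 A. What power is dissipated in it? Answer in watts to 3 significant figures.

713 W

V and I are known directly — P = V I, no intermediate step needed.
P = 220 V × 3.240 A = 712.8 W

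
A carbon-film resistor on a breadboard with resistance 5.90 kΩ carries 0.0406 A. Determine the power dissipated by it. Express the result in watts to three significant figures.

The current through and the resistance of the element are both given; use P = I²R.
P = (0.04060 A)² × 5900 Ω = 9.725 W

9.73 W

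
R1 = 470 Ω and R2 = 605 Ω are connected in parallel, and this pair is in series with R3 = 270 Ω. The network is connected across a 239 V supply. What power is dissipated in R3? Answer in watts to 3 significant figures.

54.0 W

Collapse the R1‖R2 pair into one equivalent R_p; then R_p and R3 form a series string.
R_p = (470×605)/(470+605) = 264.5 Ω
R_total = R_p + 270 = 264.5 + 270 = 534.5 Ω
I = V / R_total = 239 / 534.5 = 0.4471 A
R3 is the series element, so its power is I²R.
P_R3 = (0.4471)² × 270 = 53.98 W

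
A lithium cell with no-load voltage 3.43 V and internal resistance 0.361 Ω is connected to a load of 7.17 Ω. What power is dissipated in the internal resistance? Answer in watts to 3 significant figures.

0.0749 W

The source's internal resistance is just another series element carrying I; its dissipation is I²r.
I = ε / (r + R) = 3.43 / (0.361 + 7.17) = 0.4555 A
P_int = I² r = (0.4555)² × 0.361 = 0.07488 W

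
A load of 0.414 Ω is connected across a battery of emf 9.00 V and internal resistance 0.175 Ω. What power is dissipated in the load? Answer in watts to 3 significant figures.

96.7 W

Find the circuit current first, then P = I²R for the load (series elements share I).
I = ε / (r + R) = 9.00 / (0.175 + 0.414) = 15.28 A
P_load = I² R = (15.28)² × 0.414 = 96.66 W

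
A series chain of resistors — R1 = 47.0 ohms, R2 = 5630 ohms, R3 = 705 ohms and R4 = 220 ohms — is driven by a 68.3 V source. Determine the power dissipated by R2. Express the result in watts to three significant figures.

Every series element carries the same I. Get I from the total resistance, then P = I² × R2.
R_total = 47.0 + 5630 + 705 + 220 = 6602 Ω
I = V / R_total = 68.3 / 6602 = 0.01035 A
P_R2 = I² × R2 = (0.01035)² × 5630 = 0.6026 W

0.603 W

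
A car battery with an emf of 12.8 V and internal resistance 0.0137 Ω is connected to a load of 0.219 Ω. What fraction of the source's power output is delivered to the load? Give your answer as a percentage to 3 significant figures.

94.1 %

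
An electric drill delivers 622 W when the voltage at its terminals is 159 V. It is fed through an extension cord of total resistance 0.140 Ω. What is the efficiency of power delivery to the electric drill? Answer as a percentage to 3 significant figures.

99.7 %

I = P / V = 622 / 159 = 3.912 A through the extension cord.
P_line = I² R_line = (3.912)² × 0.140 = 2.142 W
P_source = P_load + P_line = 622.0 + 2.142 = 624.1 W
η = P_load / P_source = 622.0 / 624.1 = 0.9966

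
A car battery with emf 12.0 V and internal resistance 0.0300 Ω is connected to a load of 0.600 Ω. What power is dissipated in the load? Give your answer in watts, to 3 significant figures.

218 W

With r and R in series, I = ε/(r+R); the load dissipates I²R.
I = ε / (r + R) = 12.0 / (0.0300 + 0.600) = 19.05 A
P_load = I² R = (19.05)² × 0.600 = 217.7 W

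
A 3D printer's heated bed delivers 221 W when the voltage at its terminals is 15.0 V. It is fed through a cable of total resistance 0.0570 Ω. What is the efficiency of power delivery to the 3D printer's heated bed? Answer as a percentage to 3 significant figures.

94.7 %

I = P / V = 221 / 15.0 = 14.73 A through the cable.
P_line = I² R_line = (14.73)² × 0.0570 = 12.37 W
P_source = P_load + P_line = 221.0 + 12.37 = 233.4 W
η = P_load / P_source = 221.0 / 233.4 = 0.9470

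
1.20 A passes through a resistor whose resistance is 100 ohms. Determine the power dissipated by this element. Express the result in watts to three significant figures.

144 W

Knowing I and R, the power is just I²R — no need to find V first.
P = (1.200 A)² × 100 Ω = 144.0 W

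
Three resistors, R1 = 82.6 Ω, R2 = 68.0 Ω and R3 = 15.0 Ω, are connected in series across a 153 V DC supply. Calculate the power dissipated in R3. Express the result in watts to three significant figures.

12.8 W

Since the resistors are in series they all carry the loop current I = V/R_total; the power in any one is I²R.
R_total = 82.6 + 68.0 + 15.0 = 165.6 Ω
I = V / R_total = 153 / 165.6 = 0.9239 A
P_R3 = I² × R3 = (0.9239)² × 15.0 = 12.80 W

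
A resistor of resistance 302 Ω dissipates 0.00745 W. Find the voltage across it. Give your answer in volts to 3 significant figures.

Rearranging the power relation for the two known quantities gives V = √(P R).
V = √(0.00745 × 302) = 1.500 V

1.50 V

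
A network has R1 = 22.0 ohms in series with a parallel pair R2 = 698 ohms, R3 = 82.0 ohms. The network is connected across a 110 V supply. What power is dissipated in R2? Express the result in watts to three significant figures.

10.3 W

Replace R2 and R3 with their parallel equivalent so the circuit becomes R1 in series with R_p.
R_p = (698×82.0)/(698+82.0) = 73.38 Ω
R_total = 22.0 + 73.38 = 95.38 Ω
I = V / R_total = 110 / 95.38 = 1.153 A
Voltage across the parallel pair: V_p = I × R_p = 1.153 × 73.38 = 84.63 V
R2 is across V_p, so use P = V²/R for that branch.
P_R2 = (84.63)² / 698 = 10.26 W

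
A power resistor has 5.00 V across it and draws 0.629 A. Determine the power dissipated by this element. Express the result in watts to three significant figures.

3.15 W

V and I are known directly — P = V I, no intermediate step needed.
P = 5.00 V × 0.6290 A = 3.145 W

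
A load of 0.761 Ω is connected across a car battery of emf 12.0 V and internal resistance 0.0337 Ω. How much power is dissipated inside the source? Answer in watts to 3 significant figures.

7.68 W

The source's internal resistance is just another series element carrying I; its dissipation is I²r.
I = ε / (r + R) = 12.0 / (0.0337 + 0.761) = 15.10 A
P_int = I² r = (15.10)² × 0.0337 = 7.684 W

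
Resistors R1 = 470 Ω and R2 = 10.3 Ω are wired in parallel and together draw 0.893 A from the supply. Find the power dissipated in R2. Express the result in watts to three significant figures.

7.87 W

Parallel branches share V, not I — compute V via R_eq, then use V²/R for the target branch.
1/R_eq = 1/470 + 1/10.3 ⇒ R_eq = 10.08 Ω
V = I_total × R_eq = 0.8930 × 10.08 = 9.001 V
P_R2 = V² / R2 = (9.001)² / 10.3 = 7.865 W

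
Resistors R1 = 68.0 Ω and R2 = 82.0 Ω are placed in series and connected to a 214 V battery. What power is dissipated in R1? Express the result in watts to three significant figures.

138 W

Since the resistors are in series they all carry the loop current I = V/R_total; the power in any one is I²R.
R_total = 68.0 + 82.0 = 150.0 Ω
I = V / R_total = 214 / 150.0 = 1.427 A
P_R1 = I² × R1 = (1.427)² × 68.0 = 138.4 W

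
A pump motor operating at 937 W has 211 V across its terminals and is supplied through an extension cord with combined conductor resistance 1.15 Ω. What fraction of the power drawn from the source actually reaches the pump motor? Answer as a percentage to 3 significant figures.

I = P / V = 937 / 211 = 4.441 A through the extension cord.
P_line = I² R_line = (4.441)² × 1.15 = 22.68 W
P_source = P_load + P_line = 937.0 + 22.68 = 959.7 W
η = P_load / P_source = 937.0 / 959.7 = 0.9764

97.6 %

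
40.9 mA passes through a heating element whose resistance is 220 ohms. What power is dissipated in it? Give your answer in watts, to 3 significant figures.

0.368 W

Knowing I and R, the power is just I²R — no need to find V first.
P = (0.04090 A)² × 220 Ω = 0.3680 W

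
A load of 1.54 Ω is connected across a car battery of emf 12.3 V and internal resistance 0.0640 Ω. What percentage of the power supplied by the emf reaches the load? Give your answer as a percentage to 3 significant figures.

η = P_load/(P_load+P_int) = I²R/(I²R+I²r) = R/(R+r) — the I² cancels for series elements.
η = R / (R + r) = 1.54 / (1.54 + 0.0640) = 0.9601

96.0 %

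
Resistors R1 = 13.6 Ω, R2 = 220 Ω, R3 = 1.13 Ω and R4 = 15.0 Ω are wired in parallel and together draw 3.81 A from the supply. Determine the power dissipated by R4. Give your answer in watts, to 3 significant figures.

Parallel branches share V, not I — compute V via R_eq, then use V²/R for the target branch.
1/R_eq = 1/13.6 + 1/220 + 1/1.13 + 1/15.0 ⇒ R_eq = 0.9712 Ω
V = I_total × R_eq = 3.810 × 0.9712 = 3.700 V
P_R4 = V² / R4 = (3.700)² / 15.0 = 0.9127 W

0.913 W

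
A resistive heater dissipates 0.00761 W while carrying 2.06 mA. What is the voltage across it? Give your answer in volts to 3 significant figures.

The two known quantities fix the third via V = P / I.
V = 0.00761 / 0.002060 = 3.694 V

3.69 V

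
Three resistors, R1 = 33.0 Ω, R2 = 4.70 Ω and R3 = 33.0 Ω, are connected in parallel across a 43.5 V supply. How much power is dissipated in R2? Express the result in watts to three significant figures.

The supply voltage appears across each parallel branch — just use P = V²/R2.
P_R2 = V² / R2 = (43.5)² / 4.70 Ω = 402.6 W

403 W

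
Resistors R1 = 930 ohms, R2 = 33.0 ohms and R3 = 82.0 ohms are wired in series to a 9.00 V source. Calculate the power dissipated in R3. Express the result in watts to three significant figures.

Every series element carries the same I. Get I from the total resistance, then P = I² × R3.
R_total = 930 + 33.0 + 82.0 = 1045 Ω
I = V / R_total = 9.00 / 1045 = 0.008612 A
P_R3 = I² × R3 = (0.008612)² × 82.0 = 0.006082 W

0.00608 W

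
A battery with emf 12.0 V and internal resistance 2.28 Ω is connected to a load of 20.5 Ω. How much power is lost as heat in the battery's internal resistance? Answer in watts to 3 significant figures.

0.633 W

Internal loss is I²r, with I set by the total series resistance r+R.
I = ε / (r + R) = 12.0 / (2.28 + 20.5) = 0.5268 A
P_int = I² r = (0.5268)² × 2.28 = 0.6327 W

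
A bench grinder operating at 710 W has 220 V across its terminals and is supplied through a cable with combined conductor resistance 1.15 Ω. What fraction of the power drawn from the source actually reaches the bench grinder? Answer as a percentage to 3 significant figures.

98.3 %

I = P / V = 710 / 220 = 3.227 A through the cable.
P_line = I² R_line = (3.227)² × 1.15 = 11.98 W
P_source = P_load + P_line = 710.0 + 11.98 = 722.0 W
η = P_load / P_source = 710.0 / 722.0 = 0.9834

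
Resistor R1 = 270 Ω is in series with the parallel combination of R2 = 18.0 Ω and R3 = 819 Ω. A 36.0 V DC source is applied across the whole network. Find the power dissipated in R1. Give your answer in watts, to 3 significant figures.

4.23 W

Collapse R2‖R3 to a single equivalent, reducing the network to two series elements.
R_p = (18.0×819)/(18.0+819) = 17.61 Ω
R_total = 270 + 17.61 = 287.6 Ω
I = V / R_total = 36.0 / 287.6 = 0.1252 A
All the current flows through R1; use P = I²R.
P_R1 = (0.1252)² × 270 = 4.230 W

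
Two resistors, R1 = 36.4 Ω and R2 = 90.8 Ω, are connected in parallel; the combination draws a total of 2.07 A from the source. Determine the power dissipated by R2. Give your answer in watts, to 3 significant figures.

31.9 W

The branches share the same voltage, but only the total current is given — find V from the equivalent resistance first.
1/R_eq = 1/36.4 + 1/90.8 ⇒ R_eq = 25.98 Ω
V = I_total × R_eq = 2.070 × 25.98 = 53.79 V
P_R2 = V² / R2 = (53.79)² / 90.8 = 31.86 W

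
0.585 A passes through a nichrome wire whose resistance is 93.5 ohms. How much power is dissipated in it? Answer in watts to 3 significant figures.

32.0 W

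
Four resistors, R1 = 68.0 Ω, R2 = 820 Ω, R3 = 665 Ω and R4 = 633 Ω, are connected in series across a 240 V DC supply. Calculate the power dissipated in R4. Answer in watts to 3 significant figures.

Every series element carries the same I. Get I from the total resistance, then P = I² × R4.
R_total = 68.0 + 820 + 665 + 633 = 2186 Ω
I = V / R_total = 240 / 2186 = 0.1098 A
P_R4 = I² × R4 = (0.1098)² × 633 = 7.630 W

7.63 W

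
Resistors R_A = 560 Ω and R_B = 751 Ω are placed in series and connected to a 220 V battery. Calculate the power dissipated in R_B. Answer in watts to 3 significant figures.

Every series element carries the same I. Get I from the total resistance, then P = I² × R_B.
R_total = 560 + 751 = 1311 Ω
I = V / R_total = 220 / 1311 = 0.1678 A
P_R_B = I² × R_B = (0.1678)² × 751 = 21.15 W

21.1 W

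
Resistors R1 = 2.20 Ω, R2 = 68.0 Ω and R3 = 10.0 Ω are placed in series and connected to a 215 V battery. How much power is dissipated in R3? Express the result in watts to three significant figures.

71.9 W

Since the resistors are in series they all carry the loop current I = V/R_total; the power in any one is I²R.
R_total = 2.20 + 68.0 + 10.0 = 80.20 Ω
I = V / R_total = 215 / 80.20 = 2.681 A
P_R3 = I² × R3 = (2.681)² × 10.0 = 71.87 W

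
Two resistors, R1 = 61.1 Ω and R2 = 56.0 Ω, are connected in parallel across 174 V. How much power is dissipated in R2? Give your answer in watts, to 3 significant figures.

Each parallel branch sees the full supply voltage, so P = V²/R applies directly to the target branch.
P_R2 = V² / R2 = (174)² / 56.0 Ω = 540.6 W

541 W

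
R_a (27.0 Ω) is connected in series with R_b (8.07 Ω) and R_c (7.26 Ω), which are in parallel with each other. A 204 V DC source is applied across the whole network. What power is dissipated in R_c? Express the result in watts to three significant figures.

Replace R_b and R_c with their parallel equivalent so the circuit becomes R_a in series with R_p.
R_p = (8.07×7.26)/(8.07+7.26) = 3.822 Ω
R_total = 27.0 + 3.822 = 30.82 Ω
I = V / R_total = 204 / 30.82 = 6.619 A
Voltage across the parallel pair: V_p = I × R_p = 6.619 × 3.822 = 25.30 V
R_c is across V_p, so use P = V²/R for that branch.
P_R_c = (25.30)² / 7.26 = 88.13 W

88.1 W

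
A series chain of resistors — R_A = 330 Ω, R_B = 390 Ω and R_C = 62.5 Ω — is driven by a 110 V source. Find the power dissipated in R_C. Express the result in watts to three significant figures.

The current is common to all series resistors; compute it, then apply P = I²R for the target.
R_total = 330 + 390 + 62.5 = 782.5 Ω
I = V / R_total = 110 / 782.5 = 0.1406 A
P_R_C = I² × R_C = (0.1406)² × 62.5 = 1.235 W

1.24 W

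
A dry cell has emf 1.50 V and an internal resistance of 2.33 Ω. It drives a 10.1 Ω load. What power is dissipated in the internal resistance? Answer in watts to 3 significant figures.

0.0339 W

Internal loss is I²r, with I set by the total series resistance r+R.
I = ε / (r + R) = 1.50 / (2.33 + 10.1) = 0.1207 A
P_int = I² r = (0.1207)² × 2.33 = 0.03393 W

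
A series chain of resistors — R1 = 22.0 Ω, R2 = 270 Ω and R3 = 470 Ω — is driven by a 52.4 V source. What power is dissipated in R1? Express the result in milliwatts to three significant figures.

Series elements share the same current, so find I first, then use P = I²R.
R_total = 22.0 + 270 + 470 = 762.0 Ω
I = V / R_total = 52.4 / 762.0 = 0.06877 A
P_R1 = I² × R1 = (0.06877)² × 22.0 = 0.1040 W

104 mW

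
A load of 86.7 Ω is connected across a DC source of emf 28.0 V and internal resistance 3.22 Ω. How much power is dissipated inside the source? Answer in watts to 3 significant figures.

0.312 W

Internal loss is I²r, with I set by the total series resistance r+R.
I = ε / (r + R) = 28.0 / (3.22 + 86.7) = 0.3114 A
P_int = I² r = (0.3114)² × 3.22 = 0.3122 W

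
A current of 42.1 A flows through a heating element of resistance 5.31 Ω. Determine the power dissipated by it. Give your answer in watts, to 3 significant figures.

9410 W

The current through and the resistance of the element are both given; use P = I²R.
P = (42.10 A)² × 5.31 Ω = 9411 W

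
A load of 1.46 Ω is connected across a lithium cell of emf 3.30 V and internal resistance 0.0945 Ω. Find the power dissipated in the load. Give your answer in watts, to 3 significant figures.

The internal resistance and the load are in series, so the same I flows through both; get I from ε/(r+R), then I²R for the load.
I = ε / (r + R) = 3.30 / (0.0945 + 1.46) = 2.123 A
P_load = I² R = (2.123)² × 1.46 = 6.580 W

6.58 W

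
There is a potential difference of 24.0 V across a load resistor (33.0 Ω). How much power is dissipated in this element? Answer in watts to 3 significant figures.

Voltage and resistance are given, so P = V²/R is the one-step route.
P = (24.0 V)² / 33.0 Ω = 17.45 W

17.5 W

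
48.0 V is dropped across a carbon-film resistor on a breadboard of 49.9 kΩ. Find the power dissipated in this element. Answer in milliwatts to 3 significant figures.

46.2 mW

Voltage and resistance are given, so P = V²/R is the one-step route.
P = (48.0 V)² / 49900 Ω = 0.04617 W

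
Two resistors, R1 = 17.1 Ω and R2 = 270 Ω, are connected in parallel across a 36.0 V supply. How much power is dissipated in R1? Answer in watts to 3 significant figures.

75.8 W

R1 sits directly across the source, so P = V²/R with V = 36.0 V.
P_R1 = V² / R1 = (36.0)² / 17.1 Ω = 75.79 W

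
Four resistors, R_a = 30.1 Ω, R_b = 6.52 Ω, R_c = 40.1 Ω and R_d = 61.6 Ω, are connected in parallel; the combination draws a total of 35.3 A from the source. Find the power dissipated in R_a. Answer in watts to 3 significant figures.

Only the total current is stated, so first find the parallel equivalent to get the voltage across the combination.
1/R_eq = 1/30.1 + 1/6.52 + 1/40.1 + 1/61.6 ⇒ R_eq = 4.390 Ω
V = I_total × R_eq = 35.30 × 4.390 = 155.0 V
P_R_a = V² / R_a = (155.0)² / 30.1 = 798.0 W

798 W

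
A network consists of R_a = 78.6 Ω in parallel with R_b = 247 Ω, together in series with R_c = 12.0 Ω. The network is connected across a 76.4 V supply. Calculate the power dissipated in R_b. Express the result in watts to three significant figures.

Collapse the R_a‖R_b pair into one equivalent R_p; then R_p and R_c form a series string.
R_p = (78.6×247)/(78.6+247) = 59.63 Ω
R_total = R_p + 12.0 = 59.63 + 12.0 = 71.63 Ω
I = V / R_total = 76.4 / 71.63 = 1.067 A
Voltage across the parallel pair: V_p = I × R_p = 1.067 × 59.63 = 63.60 V
Use P = V²/R for R_b with V = V_p.
P_R_b = (63.60)² / 247 = 16.38 W

16.4 W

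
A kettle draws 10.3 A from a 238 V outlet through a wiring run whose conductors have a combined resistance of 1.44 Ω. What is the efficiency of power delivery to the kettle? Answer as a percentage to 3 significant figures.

The wiring run carries the full 10.3 A.
P_line = I² R_line = (10.30)² × 1.44 = 152.8 W
P_source = V I = 238 × 10.30 = 2451 W; P_load = 2299 W
η = P_load / P_source = 2299 / 2451 = 0.9377

93.8 %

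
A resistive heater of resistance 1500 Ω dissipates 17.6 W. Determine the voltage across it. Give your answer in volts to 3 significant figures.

From P = V I = I²R = V²/R, with the two given quantities we get V = √(P R).
V = √(17.6 × 1500) = 162.5 V

162 V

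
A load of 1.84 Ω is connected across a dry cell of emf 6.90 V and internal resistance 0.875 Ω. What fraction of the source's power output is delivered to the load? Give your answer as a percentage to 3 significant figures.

67.8 %

η = P_load/(P_load+P_int) = I²R/(I²R+I²r) = R/(R+r) — the I² cancels for series elements.
η = R / (R + r) = 1.84 / (1.84 + 0.875) = 0.6777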